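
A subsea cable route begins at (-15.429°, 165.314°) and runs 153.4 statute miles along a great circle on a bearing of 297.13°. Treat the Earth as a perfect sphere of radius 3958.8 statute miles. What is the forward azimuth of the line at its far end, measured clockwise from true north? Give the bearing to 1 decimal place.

δ = 153.4/3958.8 = 0.038749 rad (2.2202°).
Start latitude φ₁ = -0.269287 rad; initial bearing θ = 5.185897 rad.
Applying the spherical law of cosines for sides, sin φ₂ = sin φ₁ cos δ + cos φ₁ sin δ cos θ = -0.248815, so φ₂ = -14.407°.
Then Δλ = atan2(-0.033235, 0.933053) = -0.035604 rad, from sin θ sin δ cos φ₁ over cos δ − sin φ₁ sin φ₂.
λ₂ = λ₁ + Δλ = 163.274°.
The forward bearing on arrival equals the back-azimuth from the destination plus 180°.
Back-azimuth from P₂ (-14.4°, 163.3°) to P₁ (-15.4°, 165.3°), with Δλ' = λ₁ − λ₂ = 2.0°: atan2( sin Δλ' cos φ₁ , cos φ₂ sin φ₁ − sin φ₂ cos φ₁ cos Δλ' ) = 117.7°.
Final bearing = (117.7° + 180°) mod 360° = 297.7°.

final bearing 297.7°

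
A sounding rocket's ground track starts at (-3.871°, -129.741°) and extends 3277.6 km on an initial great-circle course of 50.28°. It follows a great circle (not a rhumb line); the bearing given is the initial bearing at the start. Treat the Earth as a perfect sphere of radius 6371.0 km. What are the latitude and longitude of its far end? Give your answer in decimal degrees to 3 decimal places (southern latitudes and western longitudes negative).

Angular distance δ = d/R = 3277.6 / 6371 = 0.514456 rad.
Converting: φ₁ = -0.067562 rad, θ = 0.877552 rad.
sin φ₂ = sin φ₁ cos δ + cos φ₁ sin δ cos θ = (-0.067510)(0.870560) + (0.997719)(0.492061)(0.639036) = 0.254956
φ₂ = asin(0.254956) = 0.257802 rad = 14.771°.
Δλ = atan2( sin θ sin δ cos φ₁ , cos δ − sin φ₁ sin φ₂ ) = atan2(0.377619, 0.887773) = 0.402171 rad = 23.043°.
Hence λ₂ = -129.741° + 23.043° = -106.698°.

latitude 14.771°, longitude -106.698°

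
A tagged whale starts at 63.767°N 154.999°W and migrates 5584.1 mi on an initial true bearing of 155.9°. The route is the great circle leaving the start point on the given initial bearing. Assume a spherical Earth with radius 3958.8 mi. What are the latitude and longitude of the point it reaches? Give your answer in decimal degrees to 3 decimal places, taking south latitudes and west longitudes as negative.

Angular distance δ = d/R = 5584.1 / 3958.8 = 1.410554 rad.
With φ₁ = 63.767° = 1.112944 rad and θ = 155.9° = 2.720968 rad:
Destination latitude: φ₂ = arcsin( sin φ₁ cos δ + cos φ₁ sin δ cos θ ) = arcsin(-0.255200) = -14.785°.
For the longitude increment, Δλ = atan2( sin θ sin δ cos φ₁, cos δ − sin φ₁ sin φ₂ ) = atan2(0.178179, 0.388473) = 24.639°.
Hence λ₂ = -154.999° + 24.639° = -130.360°.

latitude -14.785°, longitude -130.360°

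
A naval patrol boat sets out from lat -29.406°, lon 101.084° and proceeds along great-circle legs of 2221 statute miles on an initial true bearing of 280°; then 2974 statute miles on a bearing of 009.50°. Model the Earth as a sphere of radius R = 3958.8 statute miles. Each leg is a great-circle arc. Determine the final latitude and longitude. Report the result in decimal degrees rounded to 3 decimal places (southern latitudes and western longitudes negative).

latitude 22.906°, longitude 74.318°

Apply the spherical direct solution leg by leg, carrying full precision between legs.
Leg 1: from (-29.406°, 101.084°), δ = 2221/3958.8 = 0.561029 rad, θ = 280° → φ = -19.587°, λ = 67.293°.
Leg 2: from (-19.587°, 67.293°), δ = 2974/3958.8 = 0.751238 rad, θ = 9.5° → φ = 22.906°, λ = 74.318°.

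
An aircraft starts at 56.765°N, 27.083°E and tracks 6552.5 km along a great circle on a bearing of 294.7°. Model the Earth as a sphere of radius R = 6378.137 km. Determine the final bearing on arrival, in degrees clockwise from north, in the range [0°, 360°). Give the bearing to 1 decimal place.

final bearing 219.8°

The arc subtends δ = 6552.5/6378.137 = 1.027338 rad at the centre.
With φ₁ = 56.765° = 0.990736 rad and θ = 294.7° = 5.143485 rad:
Destination latitude: φ₂ = arcsin( sin φ₁ cos δ + cos φ₁ sin δ cos θ ) = arcsin(0.628543) = 38.943°.
Then Δλ = atan2(-0.426191, -0.008633) = -1.591049 rad, from sin θ sin δ cos φ₁ over cos δ − sin φ₁ sin φ₂.
Hence λ₂ = 27.083° + -91.160° = -64.077°.
The forward bearing on arrival equals the back-azimuth from the destination plus 180°.
Back-azimuth from P₂ (38.9°, -64.1°) to P₁ (56.8°, 27.1°), with Δλ' = λ₁ − λ₂ = 91.2°: atan2( sin Δλ' cos φ₁ , cos φ₂ sin φ₁ − sin φ₂ cos φ₁ cos Δλ' ) = 39.8°.
Final bearing = (39.8° + 180°) mod 360° = 219.8°.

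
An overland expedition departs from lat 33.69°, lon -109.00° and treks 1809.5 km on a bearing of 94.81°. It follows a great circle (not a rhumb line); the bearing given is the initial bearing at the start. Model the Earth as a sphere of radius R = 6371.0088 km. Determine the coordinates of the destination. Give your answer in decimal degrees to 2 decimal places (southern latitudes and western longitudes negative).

Central angle δ = d/R = 0.284021 rad.
Converting: φ₁ = 0.588001 rad, θ = 1.654747 rad.
Destination latitude: φ₂ = arcsin( sin φ₁ cos δ + cos φ₁ sin δ cos θ ) = arcsin(0.512926) = 30.86°.
Then Δλ = atan2(0.232334, 0.675417) = 0.331308 rad, from sin θ sin δ cos φ₁ over cos δ − sin φ₁ sin φ₂.
Hence λ₂ = -109.00° + 18.98° = -90.02°.

latitude 30.86°, longitude -90.02°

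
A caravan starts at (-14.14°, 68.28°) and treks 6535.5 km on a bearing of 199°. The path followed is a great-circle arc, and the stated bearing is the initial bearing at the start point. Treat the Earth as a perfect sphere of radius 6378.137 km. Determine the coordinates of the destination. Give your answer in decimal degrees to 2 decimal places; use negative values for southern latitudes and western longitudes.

The arc subtends δ = 6535.5/6378.137 = 1.024672 rad at the centre.
Converting: φ₁ = -0.246790 rad, θ = 3.473205 rad.
Destination latitude: φ₂ = arcsin( sin φ₁ cos δ + cos φ₁ sin δ cos θ ) = arcsin(-0.910387) = -65.56°.
For the longitude increment, Δλ = atan2( sin θ sin δ cos φ₁, cos δ − sin φ₁ sin φ₂ ) = atan2(-0.269783, 0.296979) = -42.25°.
Hence λ₂ = 68.28° + -42.25° = 26.03°.

latitude -65.56°, longitude 26.03°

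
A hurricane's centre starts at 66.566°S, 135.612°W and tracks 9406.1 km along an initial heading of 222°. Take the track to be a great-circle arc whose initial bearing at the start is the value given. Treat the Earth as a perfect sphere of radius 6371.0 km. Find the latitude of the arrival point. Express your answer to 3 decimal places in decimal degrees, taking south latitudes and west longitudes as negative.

The arc subtends δ = 9406.1/6371 = 1.476393 rad at the centre.
Start latitude φ₁ = -1.161796 rad; initial bearing θ = 3.874631 rad.
sin φ₂ = sin φ₁ cos δ + cos φ₁ sin δ cos θ = (-0.917519)(0.094263) + (0.397692)(0.995547)(-0.743145) = -0.380715
φ₂ = asin(-0.380715) = -0.390570 rad = -22.378°.
Δλ = atan2( sin θ sin δ cos φ₁ , cos δ − sin φ₁ sin φ₂ ) = atan2(-0.264923, -0.255050) = -2.337209 rad = -133.912°.
λ₂ = -135.612° + -133.912° = -269.524°, normalized to (−180°, 180°] → 90.476°.

latitude -22.378°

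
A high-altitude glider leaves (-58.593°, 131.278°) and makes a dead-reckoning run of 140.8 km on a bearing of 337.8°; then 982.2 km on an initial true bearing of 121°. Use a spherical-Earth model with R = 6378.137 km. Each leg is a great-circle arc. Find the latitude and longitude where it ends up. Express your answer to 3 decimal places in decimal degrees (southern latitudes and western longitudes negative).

latitude -61.068°, longitude 146.161°

Apply the spherical direct solution leg by leg, carrying full precision between legs.
Leg 1: from (-58.593°, 131.278°), δ = 140.8/6378.137 = 0.022075 rad, θ = 337.8° → φ = -57.419°, λ = 130.391°.
Leg 2: from (-57.419°, 130.391°), δ = 982.2/6378.137 = 0.153995 rad, θ = 121° → φ = -61.068°, λ = 146.161°.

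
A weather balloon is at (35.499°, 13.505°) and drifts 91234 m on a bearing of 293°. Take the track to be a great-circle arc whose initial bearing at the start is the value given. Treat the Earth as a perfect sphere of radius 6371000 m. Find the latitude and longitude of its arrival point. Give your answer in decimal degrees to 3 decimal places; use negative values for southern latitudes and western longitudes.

latitude 35.816°, longitude 12.574°

δ = 91234/6371000 = 0.014320 rad (0.8205°).
With φ₁ = 35.499° = 0.619574 rad and θ = 293° = 5.113815 rad:
Applying the spherical law of cosines for sides, sin φ₂ = sin φ₁ cos δ + cos φ₁ sin δ cos θ = 0.585184, so φ₂ = 35.816°.
For the longitude increment, Δλ = atan2( sin θ sin δ cos φ₁, cos δ − sin φ₁ sin φ₂ ) = atan2(-0.010731, 0.660087) = -0.931°.
λ₂ = λ₁ + Δλ = 12.574°.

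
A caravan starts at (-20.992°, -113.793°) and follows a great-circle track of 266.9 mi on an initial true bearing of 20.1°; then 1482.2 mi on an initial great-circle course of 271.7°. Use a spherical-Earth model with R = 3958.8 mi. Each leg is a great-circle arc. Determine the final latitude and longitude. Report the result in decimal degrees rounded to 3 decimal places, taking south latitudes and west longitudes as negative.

Apply the spherical direct solution leg by leg, carrying full precision between legs.
Leg 1: from (-20.992°, -113.793°), δ = 266.9/3958.8 = 0.067419 rad, θ = 20.1° → φ = -17.359°, λ = -112.403°.
Leg 2: from (-17.359°, -112.403°), δ = 1482.2/3958.8 = 0.374406 rad, θ = 271.7° → φ = -15.506°, λ = -134.698°.

latitude -15.506°, longitude -134.698°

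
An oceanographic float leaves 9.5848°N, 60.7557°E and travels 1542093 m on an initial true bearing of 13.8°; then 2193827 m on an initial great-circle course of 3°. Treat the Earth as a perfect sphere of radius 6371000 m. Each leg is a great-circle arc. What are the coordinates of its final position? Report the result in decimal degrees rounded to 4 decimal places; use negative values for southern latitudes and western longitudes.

latitude 42.7241°, longitude 65.6956°

Apply the spherical direct solution leg by leg, carrying full precision between legs.
Leg 1: from (9.5848°, 60.7557°), δ = 1542093/6371000 = 0.242049 rad, θ = 13.8° → φ = 23.0278°, λ = 64.3175°.
Leg 2: from (23.0278°, 64.3175°), δ = 2193827/6371000 = 0.344346 rad, θ = 3° → φ = 42.7241°, λ = 65.6956°.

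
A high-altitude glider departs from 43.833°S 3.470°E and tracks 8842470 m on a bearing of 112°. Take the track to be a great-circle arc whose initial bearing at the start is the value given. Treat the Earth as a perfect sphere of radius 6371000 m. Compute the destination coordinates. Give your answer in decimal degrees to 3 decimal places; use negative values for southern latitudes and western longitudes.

latitude -23.058°, longitude 101.211°

The arc subtends δ = 8842470/6371000 = 1.387925 rad at the centre.
Converting: φ₁ = -0.765030 rad, θ = 1.954769 rad.
sin φ₂ = sin φ₁ cos δ + cos φ₁ sin δ cos θ = (-0.692559)(0.181854) + (0.721361)(0.983326)(-0.374607) = -0.391665
φ₂ = asin(-0.391665) = -0.402441 rad = -23.058°.
For the longitude increment, Δλ = atan2( sin θ sin δ cos φ₁, cos δ − sin φ₁ sin φ₂ ) = atan2(0.657682, -0.089397) = 97.741°.
λ₂ = 3.470° + 97.741° = 101.211°.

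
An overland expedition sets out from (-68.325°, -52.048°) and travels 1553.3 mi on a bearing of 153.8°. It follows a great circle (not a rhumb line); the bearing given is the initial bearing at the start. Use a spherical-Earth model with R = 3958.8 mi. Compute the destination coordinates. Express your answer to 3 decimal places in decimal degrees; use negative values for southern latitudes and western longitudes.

latitude -80.194°, longitude 30.380°

The arc subtends δ = 1553.3/3958.8 = 0.392366 rad at the centre.
Start latitude φ₁ = -1.192496 rad; initial bearing θ = 2.684316 rad.
Applying the spherical law of cosines for sides, sin φ₂ = sin φ₁ cos δ + cos φ₁ sin δ cos θ = -0.985391, so φ₂ = -80.194°.
For the longitude increment, Δλ = atan2( sin θ sin δ cos φ₁, cos δ − sin φ₁ sin φ₂ ) = atan2(0.062353, 0.008289) = 82.428°.
λ₂ = -52.048° + 82.428° = 30.380°.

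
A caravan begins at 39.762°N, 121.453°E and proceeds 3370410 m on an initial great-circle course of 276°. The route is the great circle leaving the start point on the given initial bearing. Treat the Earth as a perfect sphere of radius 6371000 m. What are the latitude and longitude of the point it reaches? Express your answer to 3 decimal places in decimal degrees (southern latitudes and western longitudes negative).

Central angle δ = d/R = 0.529024 rad.
With φ₁ = 39.762° = 0.693978 rad and θ = 276° = 4.817109 rad:
sin φ₂ = sin φ₁ cos δ + cos φ₁ sin δ cos θ = (0.639600)(0.863300) + (0.768708)(0.504691)(0.104528) = 0.592720
φ₂ = asin(0.592720) = 0.634431 rad = 36.350°.
Then Δλ = atan2(-0.385834, 0.484197) = -0.672820 rad, from sin θ sin δ cos φ₁ over cos δ − sin φ₁ sin φ₂.
Hence λ₂ = 121.453° + -38.550° = 82.903°.

latitude 36.350°, longitude 82.903°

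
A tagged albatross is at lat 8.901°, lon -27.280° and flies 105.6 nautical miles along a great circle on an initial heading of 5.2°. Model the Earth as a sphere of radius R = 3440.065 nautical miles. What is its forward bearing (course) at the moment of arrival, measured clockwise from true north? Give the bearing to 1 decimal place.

δ = 105.6/3440.065 = 0.030697 rad (1.7588°).
Converting: φ₁ = 0.155352 rad, θ = 0.090757 rad.
Destination latitude: φ₂ = arcsin( sin φ₁ cos δ + cos φ₁ sin δ cos θ ) = arcsin(0.184853) = 10.653°.
Then Δλ = atan2(0.002748, 0.970927) = 0.002831 rad, from sin θ sin δ cos φ₁ over cos δ − sin φ₁ sin φ₂.
Hence λ₂ = -27.280° + 0.162° = -27.118°.
The forward bearing on arrival equals the back-azimuth from the destination plus 180°.
Back-azimuth from P₂ (10.7°, -27.1°) to P₁ (8.9°, -27.3°), with Δλ' = λ₁ − λ₂ = -0.2°: atan2( sin Δλ' cos φ₁ , cos φ₂ sin φ₁ − sin φ₂ cos φ₁ cos Δλ' ) = 185.2°.
Final bearing = (185.2° + 180°) mod 360° = 5.2°.

final bearing 5.2°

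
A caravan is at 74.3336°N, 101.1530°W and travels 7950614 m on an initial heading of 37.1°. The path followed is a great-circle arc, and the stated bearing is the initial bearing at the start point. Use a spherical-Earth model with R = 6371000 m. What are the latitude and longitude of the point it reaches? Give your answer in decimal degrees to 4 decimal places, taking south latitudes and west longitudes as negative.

latitude 30.6465°, longitude 37.1715°

The arc subtends δ = 7950614/6371000 = 1.247938 rad at the centre.
Start latitude φ₁ = 1.297366 rad; initial bearing θ = 0.647517 rad.
Applying the spherical law of cosines for sides, sin φ₂ = sin φ₁ cos δ + cos φ₁ sin δ cos θ = 0.509740, so φ₂ = 30.6465°.
For the longitude increment, Δλ = atan2( sin θ sin δ cos φ₁, cos δ − sin φ₁ sin φ₂ ) = atan2(0.154472, -0.173525) = 138.3245°.
λ₂ = λ₁ + Δλ = 37.1715°.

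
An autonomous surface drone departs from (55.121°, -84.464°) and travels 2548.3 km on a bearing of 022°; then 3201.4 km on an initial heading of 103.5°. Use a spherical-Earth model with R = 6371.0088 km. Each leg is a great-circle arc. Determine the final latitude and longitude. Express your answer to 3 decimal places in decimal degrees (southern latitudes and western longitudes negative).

latitude 54.338°, longitude 1.306°

Apply the spherical direct solution leg by leg, carrying full precision between legs.
Leg 1: from (55.121°, -84.464°), δ = 2548.3/6371.0088 = 0.399984 rad, θ = 22° → φ = 74.169°, λ = -52.138°.
Leg 2: from (74.169°, -52.138°), δ = 3201.4/6371.0088 = 0.502495 rad, θ = 103.5° → φ = 54.338°, λ = 1.306°.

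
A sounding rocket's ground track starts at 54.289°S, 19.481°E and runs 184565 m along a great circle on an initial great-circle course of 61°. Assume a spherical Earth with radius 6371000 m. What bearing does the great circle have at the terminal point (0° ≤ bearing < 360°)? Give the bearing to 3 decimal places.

Angular distance δ = d/R = 184565 / 6371000 = 0.028970 rad.
Start latitude φ₁ = -0.947522 rad; initial bearing θ = 1.064651 rad.
Applying the spherical law of cosines for sides, sin φ₂ = sin φ₁ cos δ + cos φ₁ sin δ cos θ = -0.803434, so φ₂ = -53.459°.
Δλ = atan2( sin θ sin δ cos φ₁ , cos δ − sin φ₁ sin φ₂ ) = atan2(0.014787, 0.347215) = 0.042563 rad = 2.439°.
Hence λ₂ = 19.481° + 2.439° = 21.920°.
The forward bearing on arrival equals the back-azimuth from the destination plus 180°.
Back-azimuth from P₂ (-53.459°, 21.920°) to P₁ (-54.289°, 19.481°), with Δλ' = λ₁ − λ₂ = -2.439°: atan2( sin Δλ' cos φ₁ , cos φ₂ sin φ₁ − sin φ₂ cos φ₁ cos Δλ' ) = 239.030°.
Final bearing = (239.030° + 180°) mod 360° = 59.030°.

final bearing 59.030°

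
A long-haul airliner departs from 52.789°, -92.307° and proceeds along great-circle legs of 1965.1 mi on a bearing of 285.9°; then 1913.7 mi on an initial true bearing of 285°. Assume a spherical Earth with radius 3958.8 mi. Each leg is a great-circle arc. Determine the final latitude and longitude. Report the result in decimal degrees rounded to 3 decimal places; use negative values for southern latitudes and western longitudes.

latitude 49.935°, longitude 176.514°

Apply the spherical direct solution leg by leg, carrying full precision between legs.
Leg 1: from (52.789°, -92.307°), δ = 1965.1/3958.8 = 0.496388 rad, θ = 285.9° → φ = 51.187°, λ = -139.258°.
Leg 2: from (51.187°, -139.258°), δ = 1913.7/3958.8 = 0.483404 rad, θ = 285° → φ = 49.935°, λ = 176.514°.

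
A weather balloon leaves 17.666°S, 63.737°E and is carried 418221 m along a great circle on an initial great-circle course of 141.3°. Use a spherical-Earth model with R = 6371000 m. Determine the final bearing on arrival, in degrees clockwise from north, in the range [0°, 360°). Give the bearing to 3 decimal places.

final bearing 140.477°

The arc subtends δ = 418221/6371000 = 0.065644 rad at the centre.
Converting: φ₁ = -0.308330 rad, θ = 2.466150 rad.
sin φ₂ = sin φ₁ cos δ + cos φ₁ sin δ cos θ = (-0.303468)(0.997846) + (0.952842)(0.065597)(-0.780430) = -0.351594
φ₂ = asin(-0.351594) = -0.359273 rad = -20.585°.
For the longitude increment, Δλ = atan2( sin θ sin δ cos φ₁, cos δ − sin φ₁ sin φ₂ ) = atan2(0.039080, 0.891149) = 2.511°.
Hence λ₂ = 63.737° + 2.511° = 66.248°.
The forward bearing on arrival equals the back-azimuth from the destination plus 180°.
Back-azimuth from P₂ (-20.585°, 66.248°) to P₁ (-17.666°, 63.737°), with Δλ' = λ₁ − λ₂ = -2.511°: atan2( sin Δλ' cos φ₁ , cos φ₂ sin φ₁ − sin φ₂ cos φ₁ cos Δλ' ) = 320.477°.
Final bearing = (320.477° + 180°) mod 360° = 140.477°.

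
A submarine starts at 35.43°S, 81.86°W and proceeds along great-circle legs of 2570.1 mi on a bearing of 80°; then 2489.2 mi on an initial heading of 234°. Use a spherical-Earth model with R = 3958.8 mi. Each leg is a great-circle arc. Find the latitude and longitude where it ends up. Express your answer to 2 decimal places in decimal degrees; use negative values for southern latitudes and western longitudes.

Apply the spherical direct solution leg by leg, carrying full precision between legs.
Leg 1: from (-35.43°, -81.86°), δ = 2570.1/3958.8 = 0.649212 rad, θ = 80° → φ = -22.10°, λ = -41.87°.
Leg 2: from (-22.10°, -41.87°), δ = 2489.2/3958.8 = 0.628776 rad, θ = 234° → φ = -38.65°, λ = -79.41°.

latitude -38.65°, longitude -79.41°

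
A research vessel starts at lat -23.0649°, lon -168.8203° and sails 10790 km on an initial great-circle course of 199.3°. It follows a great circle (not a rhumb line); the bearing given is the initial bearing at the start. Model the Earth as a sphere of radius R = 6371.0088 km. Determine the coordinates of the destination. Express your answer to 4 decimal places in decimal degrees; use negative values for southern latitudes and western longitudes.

latitude -54.4709°, longitude 45.5455°

Central angle δ = d/R = 1.693609 rad.
Converting: φ₁ = -0.402558 rad, θ = 3.478441 rad.
Destination latitude: φ₂ = arcsin( sin φ₁ cos δ + cos φ₁ sin δ cos θ ) = arcsin(-0.813821) = -54.4709°.
Then Δλ = atan2(-0.301803, -0.441338) = -2.541797 rad, from sin θ sin δ cos φ₁ over cos δ − sin φ₁ sin φ₂.
λ₂ = -168.8203° + -145.6342° = -314.4545°, normalized to (−180°, 180°] → 45.5455°.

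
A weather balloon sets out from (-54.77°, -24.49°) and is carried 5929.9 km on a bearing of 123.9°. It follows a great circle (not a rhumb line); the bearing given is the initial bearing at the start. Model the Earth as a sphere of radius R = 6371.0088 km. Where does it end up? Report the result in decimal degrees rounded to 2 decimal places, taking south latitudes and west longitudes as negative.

latitude -48.24°, longitude 67.31°

The arc subtends δ = 5929.9/6371.0088 = 0.930763 rad at the centre.
Start latitude φ₁ = -0.955917 rad; initial bearing θ = 2.162463 rad.
sin φ₂ = sin φ₁ cos δ + cos φ₁ sin δ cos θ = (-0.816843)(0.597222) + (0.576860)(0.802076)(-0.557745) = -0.745897
φ₂ = asin(-0.745897) = -0.841881 rad = -48.24°.
Then Δλ = atan2(0.384035, -0.012059) = 1.602186 rad, from sin θ sin δ cos φ₁ over cos δ − sin φ₁ sin φ₂.
λ₂ = -24.49° + 91.80° = 67.31°.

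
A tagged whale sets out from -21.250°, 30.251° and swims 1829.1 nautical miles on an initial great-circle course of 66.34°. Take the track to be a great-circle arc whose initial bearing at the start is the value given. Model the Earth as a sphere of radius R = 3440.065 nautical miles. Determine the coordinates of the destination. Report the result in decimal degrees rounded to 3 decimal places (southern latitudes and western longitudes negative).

latitude -7.052°, longitude 58.151°

Angular distance δ = d/R = 1829.1 / 3440.065 = 0.531705 rad.
With φ₁ = -21.250° = -0.370882 rad and θ = 66.34° = 1.157851 rad:
sin φ₂ = sin φ₁ cos δ + cos φ₁ sin δ cos θ = (-0.362438)(0.861944) + (0.932008)(0.507004)(0.401308) = -0.122770
φ₂ = asin(-0.122770) = -0.123081 rad = -7.052°.
Then Δλ = atan2(0.432812, 0.817447) = 0.486943 rad, from sin θ sin δ cos φ₁ over cos δ − sin φ₁ sin φ₂.
Hence λ₂ = 30.251° + 27.900° = 58.151°.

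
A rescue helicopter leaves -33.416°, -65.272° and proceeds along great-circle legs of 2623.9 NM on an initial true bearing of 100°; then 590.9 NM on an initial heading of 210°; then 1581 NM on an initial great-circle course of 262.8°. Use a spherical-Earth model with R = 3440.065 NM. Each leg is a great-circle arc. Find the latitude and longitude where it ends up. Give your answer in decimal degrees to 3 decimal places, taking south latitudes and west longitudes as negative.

Apply the spherical direct solution leg by leg, carrying full precision between legs.
Leg 1: from (-33.416°, -65.272°), δ = 2623.9/3440.065 = 0.762747 rad, θ = 100° → φ = -29.886°, λ = -13.572°.
Leg 2: from (-29.886°, -13.572°), δ = 590.9/3440.065 = 0.171770 rad, θ = 210° → φ = -38.264°, λ = -19.821°.
Leg 3: from (-38.264°, -19.821°), δ = 1581/3440.065 = 0.459584 rad, θ = 262.8° → φ = -36.775°, λ = -53.148°.

latitude -36.775°, longitude -53.148°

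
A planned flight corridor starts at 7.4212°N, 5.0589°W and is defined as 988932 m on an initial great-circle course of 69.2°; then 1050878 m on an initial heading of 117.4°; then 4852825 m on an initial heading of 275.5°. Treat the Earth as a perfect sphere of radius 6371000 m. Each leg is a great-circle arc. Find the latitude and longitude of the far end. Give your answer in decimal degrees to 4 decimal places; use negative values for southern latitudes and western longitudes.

latitude 8.1616°, longitude -32.1255°

Apply the spherical direct solution leg by leg, carrying full precision between legs.
Leg 1: from (7.4212°, -5.0589°), δ = 988932/6371000 = 0.155224 rad, θ = 69.2° → φ = 10.4892°, λ = 3.3931°.
Leg 2: from (10.4892°, 3.3931°), δ = 1050878/6371000 = 0.164947 rad, θ = 117.4° → φ = 6.0431°, λ = 11.8227°.
Leg 3: from (6.0431°, 11.8227°), δ = 4852825/6371000 = 0.761705 rad, θ = 275.5° → φ = 8.1616°, λ = -32.1255°.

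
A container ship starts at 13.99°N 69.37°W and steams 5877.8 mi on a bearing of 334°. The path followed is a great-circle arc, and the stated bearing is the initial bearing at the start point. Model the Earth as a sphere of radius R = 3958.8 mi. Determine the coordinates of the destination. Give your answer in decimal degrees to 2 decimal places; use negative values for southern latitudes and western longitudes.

The arc subtends δ = 5877.8/3958.8 = 1.484743 rad at the centre.
With φ₁ = 13.99° = 0.244172 rad and θ = 334° = 5.829400 rad:
sin φ₂ = sin φ₁ cos δ + cos φ₁ sin δ cos θ = (0.241753)(0.085947) + (0.970338)(0.996300)(0.898794) = 0.889685
φ₂ = asin(0.889685) = 1.096654 rad = 62.83°.
For the longitude increment, Δλ = atan2( sin θ sin δ cos φ₁, cos δ − sin φ₁ sin φ₂ ) = atan2(-0.423794, -0.129136) = -106.95°.
λ₂ = -69.37° + -106.95° = -176.32°.

latitude 62.83°, longitude -176.32°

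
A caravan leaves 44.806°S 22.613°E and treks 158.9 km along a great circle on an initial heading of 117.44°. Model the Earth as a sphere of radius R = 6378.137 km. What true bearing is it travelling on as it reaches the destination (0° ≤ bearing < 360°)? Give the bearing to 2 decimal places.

Angular distance δ = d/R = 158.9 / 6378.137 = 0.024913 rad.
Converting: φ₁ = -0.782012 rad, θ = 2.049715 rad.
Destination latitude: φ₂ = arcsin( sin φ₁ cos δ + cos φ₁ sin δ cos θ ) = arcsin(-0.712634) = -45.450°.
Δλ = atan2( sin θ sin δ cos φ₁ , cos δ − sin φ₁ sin φ₂ ) = atan2(0.015686, 0.497490) = 0.031519 rad = 1.806°.
λ₂ = λ₁ + Δλ = 24.419°.
The forward bearing on arrival equals the back-azimuth from the destination plus 180°.
Back-azimuth from P₂ (-45.45°, 24.42°) to P₁ (-44.81°, 22.61°), with Δλ' = λ₁ − λ₂ = -1.81°: atan2( sin Δλ' cos φ₁ , cos φ₂ sin φ₁ − sin φ₂ cos φ₁ cos Δλ' ) = 296.16°.
Final bearing = (296.16° + 180°) mod 360° = 116.16°.

final bearing 116.16°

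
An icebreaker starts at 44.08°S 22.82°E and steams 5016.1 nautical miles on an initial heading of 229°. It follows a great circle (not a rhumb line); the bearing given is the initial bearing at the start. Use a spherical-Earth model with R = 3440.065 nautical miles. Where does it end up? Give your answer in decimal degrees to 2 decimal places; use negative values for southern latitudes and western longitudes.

latitude -33.13°, longitude -93.61°

Central angle δ = d/R = 1.458141 rad.
Start latitude φ₁ = -0.769341 rad; initial bearing θ = 3.996804 rad.
Destination latitude: φ₂ = arcsin( sin φ₁ cos δ + cos φ₁ sin δ cos θ ) = arcsin(-0.546509) = -33.13°.
Δλ = atan2( sin θ sin δ cos φ₁ , cos δ − sin φ₁ sin φ₂ ) = atan2(-0.538723, -0.267769) = -2.032076 rad = -116.43°.
λ₂ = 22.82° + -116.43° = -93.61°.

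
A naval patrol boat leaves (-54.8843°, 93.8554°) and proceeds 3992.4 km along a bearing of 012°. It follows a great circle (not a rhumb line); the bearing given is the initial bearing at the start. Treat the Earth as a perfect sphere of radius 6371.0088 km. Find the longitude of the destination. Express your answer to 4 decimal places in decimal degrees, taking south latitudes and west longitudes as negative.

longitude 101.2838°

Central angle δ = d/R = 0.626651 rad.
Converting: φ₁ = -0.957912 rad, θ = 0.209440 rad.
sin φ₂ = sin φ₁ cos δ + cos φ₁ sin δ cos θ = (-0.817992)(0.809996) + (0.575229)(0.586435)(0.978148) = -0.332607
φ₂ = asin(-0.332607) = -0.339067 rad = -19.4271°.
Then Δλ = atan2(0.070136, 0.537926) = 0.129651 rad, from sin θ sin δ cos φ₁ over cos δ − sin φ₁ sin φ₂.
Hence λ₂ = 93.8554° + 7.4284° = 101.2838°.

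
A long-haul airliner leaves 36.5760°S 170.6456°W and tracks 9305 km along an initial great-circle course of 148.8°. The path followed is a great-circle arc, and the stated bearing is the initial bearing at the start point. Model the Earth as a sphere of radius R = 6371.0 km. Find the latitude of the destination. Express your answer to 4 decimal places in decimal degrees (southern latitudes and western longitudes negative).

latitude -48.4450°

The arc subtends δ = 9305/6371 = 1.460524 rad at the centre.
Converting: φ₁ = -0.638372 rad, θ = 2.597050 rad.
Destination latitude: φ₂ = arcsin( sin φ₁ cos δ + cos φ₁ sin δ cos θ ) = arcsin(-0.748320) = -48.4450°.
Δλ = atan2( sin θ sin δ cos φ₁ , cos δ − sin φ₁ sin φ₂ ) = atan2(0.413484, -0.335866) = 2.252983 rad = 129.0864°.
λ₂ = λ₁ + Δλ = -41.5592°.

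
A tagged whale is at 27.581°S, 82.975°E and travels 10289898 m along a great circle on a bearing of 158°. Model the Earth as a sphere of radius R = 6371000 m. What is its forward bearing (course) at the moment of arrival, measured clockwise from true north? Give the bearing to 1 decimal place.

δ = 10289898/6371000 = 1.615115 rad (92.5393°).
With φ₁ = -27.581° = -0.481379 rad and θ = 158° = 2.757620 rad:
Applying the spherical law of cosines for sides, sin φ₂ = sin φ₁ cos δ + cos φ₁ sin δ cos θ = -0.800496, so φ₂ = -53.178°.
Then Δλ = atan2(0.331709, -0.414936) = 2.467203 rad, from sin θ sin δ cos φ₁ over cos δ − sin φ₁ sin φ₂.
λ₂ = 82.975° + 141.360° = 224.335°, normalized to (−180°, 180°] → -135.665°.
The forward bearing on arrival equals the back-azimuth from the destination plus 180°.
Back-azimuth from P₂ (-53.2°, -135.7°) to P₁ (-27.6°, 83.0°), with Δλ' = λ₁ − λ₂ = 218.6°: atan2( sin Δλ' cos φ₁ , cos φ₂ sin φ₁ − sin φ₂ cos φ₁ cos Δλ' ) = 213.6°.
Final bearing = (213.6° + 180°) mod 360° = 33.6°.

final bearing 33.6°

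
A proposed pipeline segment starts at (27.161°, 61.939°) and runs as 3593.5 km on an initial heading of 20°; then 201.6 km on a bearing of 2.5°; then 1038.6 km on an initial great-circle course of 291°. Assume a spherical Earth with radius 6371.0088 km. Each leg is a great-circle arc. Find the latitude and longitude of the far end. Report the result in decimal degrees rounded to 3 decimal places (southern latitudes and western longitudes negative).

latitude 60.368°, longitude 63.528°

Apply the spherical direct solution leg by leg, carrying full precision between legs.
Leg 1: from (27.161°, 61.939°), δ = 3593.5/6371.0088 = 0.564039 rad, θ = 20° → φ = 56.382°, λ = 81.223°.
Leg 2: from (56.382°, 81.223°), δ = 201.6/6371.0088 = 0.031643 rad, θ = 2.5° → φ = 58.193°, λ = 81.373°.
Leg 3: from (58.193°, 81.373°), δ = 1038.6/6371.0088 = 0.163020 rad, θ = 291° → φ = 60.368°, λ = 63.528°.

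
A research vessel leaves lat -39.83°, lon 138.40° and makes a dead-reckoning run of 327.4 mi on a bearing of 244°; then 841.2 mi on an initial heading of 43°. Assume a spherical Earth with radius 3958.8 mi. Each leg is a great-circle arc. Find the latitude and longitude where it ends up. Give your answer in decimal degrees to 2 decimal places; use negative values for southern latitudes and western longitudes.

Apply the spherical direct solution leg by leg, carrying full precision between legs.
Leg 1: from (-39.83°, 138.40°), δ = 327.4/3958.8 = 0.082702 rad, θ = 244° → φ = -41.77°, λ = 132.69°.
Leg 2: from (-41.77°, 132.69°), δ = 841.2/3958.8 = 0.212489 rad, θ = 43° → φ = -32.42°, λ = 142.50°.

latitude -32.42°, longitude 142.50°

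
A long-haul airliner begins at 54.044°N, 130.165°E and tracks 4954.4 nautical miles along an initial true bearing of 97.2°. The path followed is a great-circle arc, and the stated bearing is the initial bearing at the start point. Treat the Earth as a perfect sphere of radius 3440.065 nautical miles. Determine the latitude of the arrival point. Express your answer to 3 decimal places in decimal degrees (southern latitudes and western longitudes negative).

The arc subtends δ = 4954.4/3440.065 = 1.440205 rad at the centre.
With φ₁ = 54.044° = 0.943246 rad and θ = 97.2° = 1.696460 rad:
Destination latitude: φ₂ = arcsin( sin φ₁ cos δ + cos φ₁ sin δ cos θ ) = arcsin(0.032445) = 1.859°.
Then Δλ = atan2(0.577574, 0.103957) = 1.392713 rad, from sin θ sin δ cos φ₁ over cos δ − sin φ₁ sin φ₂.
λ₂ = 130.165° + 79.797° = 209.962°, normalized to (−180°, 180°] → -150.038°.

latitude 1.859°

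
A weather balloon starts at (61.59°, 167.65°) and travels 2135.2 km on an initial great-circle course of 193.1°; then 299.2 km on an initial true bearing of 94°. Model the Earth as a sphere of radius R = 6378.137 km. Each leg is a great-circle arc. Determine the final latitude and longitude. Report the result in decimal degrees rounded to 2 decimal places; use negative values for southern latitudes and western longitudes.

Apply the spherical direct solution leg by leg, carrying full precision between legs.
Leg 1: from (61.59°, 167.65°), δ = 2135.2/6378.137 = 0.334769 rad, θ = 193.1° → φ = 42.73°, λ = 161.83°.
Leg 2: from (42.73°, 161.83°), δ = 299.2/6378.137 = 0.046910 rad, θ = 94° → φ = 42.48°, λ = 165.47°.

latitude 42.48°, longitude 165.47°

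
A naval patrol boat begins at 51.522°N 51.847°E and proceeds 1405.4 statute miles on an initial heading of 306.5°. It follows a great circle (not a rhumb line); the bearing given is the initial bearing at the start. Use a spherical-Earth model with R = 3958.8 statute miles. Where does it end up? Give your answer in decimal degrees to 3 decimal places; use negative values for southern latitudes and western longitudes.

latitude 59.619°, longitude 18.310°

Central angle δ = d/R = 0.355007 rad.
With φ₁ = 51.522° = 0.899229 rad and θ = 306.5° = 5.349434 rad:
Destination latitude: φ₂ = arcsin( sin φ₁ cos δ + cos φ₁ sin δ cos θ ) = arcsin(0.862680) = 59.619°.
Δλ = atan2( sin θ sin δ cos φ₁ , cos δ − sin φ₁ sin φ₂ ) = atan2(-0.173858, 0.262298) = -0.585339 rad = -33.537°.
λ₂ = λ₁ + Δλ = 18.310°.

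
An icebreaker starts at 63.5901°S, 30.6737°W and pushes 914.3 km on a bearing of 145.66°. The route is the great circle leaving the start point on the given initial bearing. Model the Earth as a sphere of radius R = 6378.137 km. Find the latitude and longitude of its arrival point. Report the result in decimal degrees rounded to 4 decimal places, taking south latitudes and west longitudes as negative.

Angular distance δ = d/R = 914.3 / 6378.137 = 0.143349 rad.
Start latitude φ₁ = -1.109857 rad; initial bearing θ = 2.542247 rad.
Applying the spherical law of cosines for sides, sin φ₂ = sin φ₁ cos δ + cos φ₁ sin δ cos θ = -0.938915, so φ₂ = -69.8702°.
For the longitude increment, Δλ = atan2( sin θ sin δ cos φ₁, cos δ − sin φ₁ sin φ₂ ) = atan2(0.035844, 0.148818) = 13.5423°.
λ₂ = λ₁ + Δλ = -17.1314°.

latitude -69.8702°, longitude -17.1314°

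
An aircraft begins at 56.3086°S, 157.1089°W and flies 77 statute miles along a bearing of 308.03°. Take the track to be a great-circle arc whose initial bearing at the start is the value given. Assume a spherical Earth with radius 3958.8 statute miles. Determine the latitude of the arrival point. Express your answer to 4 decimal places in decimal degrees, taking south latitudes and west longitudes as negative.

δ = 77/3958.8 = 0.019450 rad (1.1144°).
With φ₁ = -56.3086° = -0.982770 rad and θ = 308.03° = 5.376138 rad:
Destination latitude: φ₂ = arcsin( sin φ₁ cos δ + cos φ₁ sin δ cos θ ) = arcsin(-0.825233) = -55.6122°.
For the longitude increment, Δλ = atan2( sin θ sin δ cos φ₁, cos δ − sin φ₁ sin φ₂ ) = atan2(-0.008498, 0.313186) = -1.5543°.
λ₂ = λ₁ + Δλ = -158.6632°.

latitude -55.6122°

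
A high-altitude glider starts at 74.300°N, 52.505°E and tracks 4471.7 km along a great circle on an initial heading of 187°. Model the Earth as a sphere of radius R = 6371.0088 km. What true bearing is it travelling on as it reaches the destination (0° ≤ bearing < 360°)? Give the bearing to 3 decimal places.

Angular distance δ = d/R = 4471.7 / 6371.0088 = 0.701883 rad.
With φ₁ = 74.300° = 1.296780 rad and θ = 187° = 3.263766 rad:
sin φ₂ = sin φ₁ cos δ + cos φ₁ sin δ cos θ = (0.962692)(0.763628) + (0.270600)(0.645656)(-0.992546) = 0.561726
φ₂ = asin(0.561726) = 0.596470 rad = 34.175°.
Then Δλ = atan2(-0.021292, 0.222859) = -0.095253 rad, from sin θ sin δ cos φ₁ over cos δ − sin φ₁ sin φ₂.
λ₂ = 52.505° + -5.458° = 47.047°.
The forward bearing on arrival equals the back-azimuth from the destination plus 180°.
Back-azimuth from P₂ (34.175°, 47.047°) to P₁ (74.300°, 52.505°), with Δλ' = λ₁ − λ₂ = 5.458°: atan2( sin Δλ' cos φ₁ , cos φ₂ sin φ₁ − sin φ₂ cos φ₁ cos Δλ' ) = 2.284°.
Final bearing = (2.284° + 180°) mod 360° = 182.284°.

final bearing 182.284°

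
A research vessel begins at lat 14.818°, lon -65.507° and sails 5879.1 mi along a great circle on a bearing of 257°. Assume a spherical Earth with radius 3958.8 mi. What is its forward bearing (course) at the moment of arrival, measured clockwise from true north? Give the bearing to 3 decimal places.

Angular distance δ = d/R = 5879.1 / 3958.8 = 1.485071 rad.
Start latitude φ₁ = 0.258623 rad; initial bearing θ = 4.485496 rad.
sin φ₂ = sin φ₁ cos δ + cos φ₁ sin δ cos θ = (0.255749)(0.085620) + (0.966743)(0.996328)(-0.224951) = -0.194774
φ₂ = asin(-0.194774) = -0.196027 rad = -11.232°.
Then Δλ = atan2(-0.938506, 0.135433) = -1.427478 rad, from sin θ sin δ cos φ₁ over cos δ − sin φ₁ sin φ₂.
Hence λ₂ = -65.507° + -81.788° = -147.295°.
The forward bearing on arrival equals the back-azimuth from the destination plus 180°.
Back-azimuth from P₂ (-11.232°, -147.295°) to P₁ (14.818°, -65.507°), with Δλ' = λ₁ − λ₂ = 81.788°: atan2( sin Δλ' cos φ₁ , cos φ₂ sin φ₁ − sin φ₂ cos φ₁ cos Δλ' ) = 73.813°.
Final bearing = (73.813° + 180°) mod 360° = 253.813°.

final bearing 253.813°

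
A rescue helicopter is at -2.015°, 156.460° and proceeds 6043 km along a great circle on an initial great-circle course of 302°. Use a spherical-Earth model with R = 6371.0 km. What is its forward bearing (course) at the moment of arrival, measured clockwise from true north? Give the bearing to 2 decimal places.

δ = 6043/6371 = 0.948517 rad (54.3460°).
Start latitude φ₁ = -0.035168 rad; initial bearing θ = 5.270894 rad.
sin φ₂ = sin φ₁ cos δ + cos φ₁ sin δ cos θ = (-0.035161)(0.582889) + (0.999382)(0.812552)(0.529919) = 0.409826
φ₂ = asin(0.409826) = 0.422263 rad = 24.194°.
Δλ = atan2( sin θ sin δ cos φ₁ , cos δ − sin φ₁ sin φ₂ ) = atan2(-0.688657, 0.597299) = -0.856322 rad = -49.064°.
λ₂ = 156.460° + -49.064° = 107.396°.
The forward bearing on arrival equals the back-azimuth from the destination plus 180°.
Back-azimuth from P₂ (24.19°, 107.40°) to P₁ (-2.02°, 156.46°), with Δλ' = λ₁ − λ₂ = 49.06°: atan2( sin Δλ' cos φ₁ , cos φ₂ sin φ₁ − sin φ₂ cos φ₁ cos Δλ' ) = 111.70°.
Final bearing = (111.70° + 180°) mod 360° = 291.70°.

final bearing 291.70°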